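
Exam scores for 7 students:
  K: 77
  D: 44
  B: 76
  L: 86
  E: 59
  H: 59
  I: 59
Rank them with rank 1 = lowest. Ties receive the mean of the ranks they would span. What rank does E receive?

Sorted (ascending): 44, 59, 59, 59, 76, 77, 86
The 3 values of 59 occupy positions 2–4 → average rank 3.
E has value 59 → rank 3.

3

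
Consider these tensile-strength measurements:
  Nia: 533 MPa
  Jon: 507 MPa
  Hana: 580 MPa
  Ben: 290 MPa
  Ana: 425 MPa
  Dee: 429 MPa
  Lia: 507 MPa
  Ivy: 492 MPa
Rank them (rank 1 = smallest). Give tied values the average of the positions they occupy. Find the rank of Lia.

5.5

Sorted (ascending): 290, 425, 429, 492, 507, 507, 533, 580
The 2 values of 507 occupy positions 5–6 → average rank (5+6)/2 = 5.5.
Lia has value 507 MPa → rank 5.5.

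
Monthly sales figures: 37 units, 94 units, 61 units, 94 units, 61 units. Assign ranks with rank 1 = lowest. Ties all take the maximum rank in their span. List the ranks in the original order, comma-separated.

Sorted (ascending): 37, 61, 61, 94, 94
The 2 values of 61 occupy positions 2–3 → each gets rank 3.
The 2 values of 94 occupy positions 4–5 → each gets rank 5.

1, 5, 3, 5, 3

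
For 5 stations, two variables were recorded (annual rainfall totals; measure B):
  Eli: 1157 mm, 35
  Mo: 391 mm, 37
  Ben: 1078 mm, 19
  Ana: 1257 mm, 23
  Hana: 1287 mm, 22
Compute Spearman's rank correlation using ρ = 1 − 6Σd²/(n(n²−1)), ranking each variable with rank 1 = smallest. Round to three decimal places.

-0.400

Ranks of variable 1: 3, 1, 2, 4, 5
Ranks of variable 2: 4, 5, 1, 3, 2
d = r₁ − r₂: -1, -4, 1, 1, 3
d²: 1, 16, 1, 1, 9; Σd² = 28
ρ = 1 − 6·28/(5·24) = 1 − 168/120 = -0.400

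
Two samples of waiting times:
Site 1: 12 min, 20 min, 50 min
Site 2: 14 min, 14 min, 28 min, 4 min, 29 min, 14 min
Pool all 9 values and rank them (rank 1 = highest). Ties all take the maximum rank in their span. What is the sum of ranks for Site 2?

Sorted (descending): 50, 29, 28, 20, 14, 14, 14, 12, 4
The 3 values of 14 occupy positions 5–7 → each gets rank 7.
Site 2 values → pooled ranks: 14→7, 14→7, 28→3, 4→9, 29→2, 14→7
Rank sum = 7 + 7 + 3 + 9 + 2 + 7 = 35

35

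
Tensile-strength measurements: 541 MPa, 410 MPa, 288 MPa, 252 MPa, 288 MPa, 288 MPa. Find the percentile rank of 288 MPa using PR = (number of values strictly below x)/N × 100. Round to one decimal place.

N = 6.
Strictly below 288: 1. Equal to 288: 3.
PR = 1/6 × 100 = 16.7

16.7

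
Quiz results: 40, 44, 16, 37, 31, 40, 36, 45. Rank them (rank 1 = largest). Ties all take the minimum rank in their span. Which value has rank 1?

Sorted (descending): 45, 44, 40, 40, 37, 36, 31, 16
The 2 values of 40 occupy positions 3–4 → each gets rank 3.
Rank 1 → value 45.

45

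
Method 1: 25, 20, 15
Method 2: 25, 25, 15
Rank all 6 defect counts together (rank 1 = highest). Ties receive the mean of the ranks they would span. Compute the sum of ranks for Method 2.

9.5

Sorted (descending): 25, 25, 25, 20, 15, 15
The 3 values of 25 occupy positions 1–3 → average rank 2.
The 2 values of 15 occupy positions 5–6 → average rank (5+6)/2 = 5.5.
Method 2 values → pooled ranks: 25→2, 25→2, 15→5.5
Rank sum = 2 + 2 + 5.5 = 9.5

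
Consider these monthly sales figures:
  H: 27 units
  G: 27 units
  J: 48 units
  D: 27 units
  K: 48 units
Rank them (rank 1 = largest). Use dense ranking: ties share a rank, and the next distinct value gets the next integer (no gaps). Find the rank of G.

Sorted (descending): 48, 48, 27, 27, 27
The 2 values of 48 share dense rank 1.
The 3 values of 27 share dense rank 2.
G has value 27 units → rank 2.

2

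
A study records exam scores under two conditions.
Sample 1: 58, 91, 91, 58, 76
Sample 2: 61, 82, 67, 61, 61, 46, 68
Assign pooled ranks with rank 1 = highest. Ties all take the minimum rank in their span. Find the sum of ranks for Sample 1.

26

Sorted (descending): 91, 91, 82, 76, 68, 67, 61, 61, 61, 58, 58, 46
The 2 values of 91 occupy positions 1–2 → each gets rank 1.
The 3 values of 61 occupy positions 7–9 → each gets rank 7.
The 2 values of 58 occupy positions 10–11 → each gets rank 10.
Sample 1 values → pooled ranks: 58→10, 91→1, 91→1, 58→10, 76→4
Rank sum = 10 + 1 + 1 + 10 + 4 = 26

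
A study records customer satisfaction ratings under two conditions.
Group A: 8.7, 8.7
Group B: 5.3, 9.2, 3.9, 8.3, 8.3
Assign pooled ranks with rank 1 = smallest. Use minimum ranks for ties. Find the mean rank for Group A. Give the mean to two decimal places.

5.00

Sorted (ascending): 3.9, 5.3, 8.3, 8.3, 8.7, 8.7, 9.2
The 2 values of 8.3 occupy positions 3–4 → each gets rank 3.
The 2 values of 8.7 occupy positions 5–6 → each gets rank 5.
Group A values → pooled ranks: 8.7→5, 8.7→5
Mean rank = (5 + 5) / 2 = 5.00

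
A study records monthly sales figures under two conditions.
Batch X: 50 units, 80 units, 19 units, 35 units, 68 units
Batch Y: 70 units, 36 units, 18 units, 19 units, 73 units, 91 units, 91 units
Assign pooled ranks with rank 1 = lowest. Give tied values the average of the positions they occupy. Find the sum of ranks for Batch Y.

Sorted (ascending): 18, 19, 19, 35, 36, 50, 68, 70, 73, 80, 91, 91
The 2 values of 19 occupy positions 2–3 → average rank (2+3)/2 = 2.5.
The 2 values of 91 occupy positions 11–12 → average rank (11+12)/2 = 11.5.
Batch Y values → pooled ranks: 70→8, 36→5, 18→1, 19→2.5, 73→9, 91→11.5, 91→11.5
Rank sum = 8 + 5 + 1 + 2.5 + 9 + 11.5 + 11.5 = 48.5

48.5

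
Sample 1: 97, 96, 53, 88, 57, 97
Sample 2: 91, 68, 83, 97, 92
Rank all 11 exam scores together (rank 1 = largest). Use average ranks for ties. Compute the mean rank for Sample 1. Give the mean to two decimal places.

6.00

Sorted (descending): 97, 97, 97, 96, 92, 91, 88, 83, 68, 57, 53
The 3 values of 97 occupy positions 1–3 → average rank 2.
Sample 1 values → pooled ranks: 97→2, 96→4, 53→11, 88→7, 57→10, 97→2
Mean rank = (2 + 4 + 11 + 7 + 10 + 2) / 6 = 6.00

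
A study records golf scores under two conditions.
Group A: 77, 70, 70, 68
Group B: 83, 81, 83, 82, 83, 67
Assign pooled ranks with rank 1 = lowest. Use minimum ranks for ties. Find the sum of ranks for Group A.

Sorted (ascending): 67, 68, 70, 70, 77, 81, 82, 83, 83, 83
The 2 values of 70 occupy positions 3–4 → each gets rank 3.
The 3 values of 83 occupy positions 8–10 → each gets rank 8.
Group A values → pooled ranks: 77→5, 70→3, 70→3, 68→2
Rank sum = 5 + 3 + 3 + 2 = 13

13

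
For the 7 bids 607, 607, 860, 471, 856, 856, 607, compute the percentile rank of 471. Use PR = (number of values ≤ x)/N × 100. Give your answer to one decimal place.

N = 7.
Strictly below 471: 0. Equal to 471: 1.
PR = 1/7 × 100 = 14.3

14.3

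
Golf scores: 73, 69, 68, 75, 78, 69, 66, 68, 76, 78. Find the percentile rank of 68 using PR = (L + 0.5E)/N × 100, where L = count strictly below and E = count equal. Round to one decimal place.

20.0

N = 10.
Strictly below 68: 1. Equal to 68: 2.
PR = (1 + 0.5·2)/10 × 100 = 20.0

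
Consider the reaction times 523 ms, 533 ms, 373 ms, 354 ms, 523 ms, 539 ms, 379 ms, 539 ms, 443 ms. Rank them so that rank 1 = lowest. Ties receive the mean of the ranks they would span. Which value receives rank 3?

379

Sorted (ascending): 354, 373, 379, 443, 523, 523, 533, 539, 539
The 2 values of 523 occupy positions 5–6 → average rank (5+6)/2 = 5.5.
The 2 values of 539 occupy positions 8–9 → average rank (8+9)/2 = 8.5.
Rank 3 → value 379.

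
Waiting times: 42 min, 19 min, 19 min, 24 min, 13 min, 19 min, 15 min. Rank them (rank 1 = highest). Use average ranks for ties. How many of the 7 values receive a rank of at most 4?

5

Sorted (descending): 42, 24, 19, 19, 19, 15, 13
The 3 values of 19 occupy positions 3–5 → average rank 4.
Ranks ≤ 4: {1, 2, 4, 4, 4} → 5 values.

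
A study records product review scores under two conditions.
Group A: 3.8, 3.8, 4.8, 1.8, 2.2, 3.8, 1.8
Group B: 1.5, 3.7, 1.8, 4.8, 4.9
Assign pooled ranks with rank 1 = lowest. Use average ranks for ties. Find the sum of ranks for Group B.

Sorted (ascending): 1.5, 1.8, 1.8, 1.8, 2.2, 3.7, 3.8, 3.8, 3.8, 4.8, 4.8, 4.9
The 3 values of 1.8 occupy positions 2–4 → average rank 3.
The 3 values of 3.8 occupy positions 7–9 → average rank 8.
The 2 values of 4.8 occupy positions 10–11 → average rank (10+11)/2 = 10.5.
Group B values → pooled ranks: 1.5→1, 3.7→6, 1.8→3, 4.8→10.5, 4.9→12
Rank sum = 1 + 6 + 3 + 10.5 + 12 = 32.5

32.5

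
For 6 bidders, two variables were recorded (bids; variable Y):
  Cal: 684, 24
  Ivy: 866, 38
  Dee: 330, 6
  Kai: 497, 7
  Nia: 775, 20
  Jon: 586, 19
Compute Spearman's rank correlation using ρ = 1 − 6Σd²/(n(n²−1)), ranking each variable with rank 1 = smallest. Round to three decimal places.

Ranks of variable 1: 4, 6, 1, 2, 5, 3
Ranks of variable 2: 5, 6, 1, 2, 4, 3
d = r₁ − r₂: -1, 0, 0, 0, 1, 0
d²: 1, 0, 0, 0, 1, 0; Σd² = 2
ρ = 1 − 6·2/(6·35) = 1 − 12/210 = 0.943

0.943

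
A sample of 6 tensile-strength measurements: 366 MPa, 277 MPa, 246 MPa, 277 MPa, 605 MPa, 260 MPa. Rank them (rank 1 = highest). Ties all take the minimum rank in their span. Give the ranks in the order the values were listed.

2, 3, 6, 3, 1, 5

Sorted (descending): 605, 366, 277, 277, 260, 246
The 2 values of 277 occupy positions 3–4 → each gets rank 3.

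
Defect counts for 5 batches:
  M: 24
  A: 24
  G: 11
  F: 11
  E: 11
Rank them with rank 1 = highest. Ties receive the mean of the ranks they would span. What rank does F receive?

4

Sorted (descending): 24, 24, 11, 11, 11
The 2 values of 24 occupy positions 1–2 → average rank (1+2)/2 = 1.5.
The 3 values of 11 occupy positions 3–5 → average rank 4.
F has value 11 → rank 4.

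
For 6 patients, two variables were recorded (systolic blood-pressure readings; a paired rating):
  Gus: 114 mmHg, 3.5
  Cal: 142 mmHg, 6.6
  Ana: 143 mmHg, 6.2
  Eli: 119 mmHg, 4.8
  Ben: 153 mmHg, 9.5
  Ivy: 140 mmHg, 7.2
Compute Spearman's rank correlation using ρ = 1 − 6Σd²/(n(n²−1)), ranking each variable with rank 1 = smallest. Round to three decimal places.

0.771

Ranks of variable 1: 1, 4, 5, 2, 6, 3
Ranks of variable 2: 1, 4, 3, 2, 6, 5
d = r₁ − r₂: 0, 0, 2, 0, 0, -2
d²: 0, 0, 4, 0, 0, 4; Σd² = 8
ρ = 1 − 6·8/(6·35) = 1 − 48/210 = 0.771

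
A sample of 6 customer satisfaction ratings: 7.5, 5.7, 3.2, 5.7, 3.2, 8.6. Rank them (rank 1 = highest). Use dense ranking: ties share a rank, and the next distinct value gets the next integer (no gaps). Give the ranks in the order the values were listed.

2, 3, 4, 3, 4, 1

Sorted (descending): 8.6, 7.5, 5.7, 5.7, 3.2, 3.2
The 2 values of 5.7 share dense rank 3.
The 2 values of 3.2 share dense rank 4.
Remaining distinct values take the next consecutive integers.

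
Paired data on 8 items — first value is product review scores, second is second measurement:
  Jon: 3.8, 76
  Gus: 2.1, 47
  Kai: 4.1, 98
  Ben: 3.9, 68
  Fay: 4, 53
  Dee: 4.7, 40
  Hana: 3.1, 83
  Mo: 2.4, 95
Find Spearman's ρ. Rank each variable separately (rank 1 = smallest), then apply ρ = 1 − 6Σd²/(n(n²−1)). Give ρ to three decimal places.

Ranks of variable 1: 4, 1, 7, 5, 6, 8, 3, 2
Ranks of variable 2: 5, 2, 8, 4, 3, 1, 6, 7
d = r₁ − r₂: -1, -1, -1, 1, 3, 7, -3, -5
d²: 1, 1, 1, 1, 9, 49, 9, 25; Σd² = 96
ρ = 1 − 6·96/(8·63) = 1 − 576/504 = -0.143

-0.143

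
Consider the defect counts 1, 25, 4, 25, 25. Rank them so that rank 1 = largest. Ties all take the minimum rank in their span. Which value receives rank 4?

4

Sorted (descending): 25, 25, 25, 4, 1
The 3 values of 25 occupy positions 1–3 → each gets rank 1.
Rank 4 → value 4.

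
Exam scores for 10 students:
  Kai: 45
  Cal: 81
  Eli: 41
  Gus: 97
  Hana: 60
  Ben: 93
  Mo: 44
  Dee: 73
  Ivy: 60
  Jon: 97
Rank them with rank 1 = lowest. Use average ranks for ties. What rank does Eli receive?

Sorted (ascending): 41, 44, 45, 60, 60, 73, 81, 93, 97, 97
The 2 values of 60 occupy positions 4–5 → average rank (4+5)/2 = 4.5.
The 2 values of 97 occupy positions 9–10 → average rank (9+10)/2 = 9.5.
Eli has value 41 → rank 1.

1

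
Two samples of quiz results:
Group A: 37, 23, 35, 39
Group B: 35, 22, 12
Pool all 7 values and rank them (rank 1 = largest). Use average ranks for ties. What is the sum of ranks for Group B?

16.5

Sorted (descending): 39, 37, 35, 35, 23, 22, 12
The 2 values of 35 occupy positions 3–4 → average rank (3+4)/2 = 3.5.
Group B values → pooled ranks: 35→3.5, 22→6, 12→7
Rank sum = 3.5 + 6 + 7 = 16.5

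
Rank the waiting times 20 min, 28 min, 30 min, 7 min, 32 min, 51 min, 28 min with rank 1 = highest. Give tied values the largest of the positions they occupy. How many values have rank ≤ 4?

3

Sorted (descending): 51, 32, 30, 28, 28, 20, 7
The 2 values of 28 occupy positions 4–5 → each gets rank 5.
Ranks ≤ 4: {1, 2, 3} → 3 values.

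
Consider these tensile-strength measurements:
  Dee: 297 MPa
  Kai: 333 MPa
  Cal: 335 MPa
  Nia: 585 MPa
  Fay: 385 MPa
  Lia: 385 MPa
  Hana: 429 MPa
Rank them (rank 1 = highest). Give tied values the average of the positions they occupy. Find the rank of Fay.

3.5

Sorted (descending): 585, 429, 385, 385, 335, 333, 297
The 2 values of 385 occupy positions 3–4 → average rank (3+4)/2 = 3.5.
Fay has value 385 MPa → rank 3.5.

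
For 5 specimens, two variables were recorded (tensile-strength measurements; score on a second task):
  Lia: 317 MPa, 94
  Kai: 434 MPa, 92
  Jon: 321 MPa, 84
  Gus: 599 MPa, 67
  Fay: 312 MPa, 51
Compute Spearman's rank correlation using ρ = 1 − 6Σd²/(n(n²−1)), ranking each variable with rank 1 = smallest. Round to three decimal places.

0.100

Ranks of variable 1: 2, 4, 3, 5, 1
Ranks of variable 2: 5, 4, 3, 2, 1
d = r₁ − r₂: -3, 0, 0, 3, 0
d²: 9, 0, 0, 9, 0; Σd² = 18
ρ = 1 − 6·18/(5·24) = 1 − 108/120 = 0.100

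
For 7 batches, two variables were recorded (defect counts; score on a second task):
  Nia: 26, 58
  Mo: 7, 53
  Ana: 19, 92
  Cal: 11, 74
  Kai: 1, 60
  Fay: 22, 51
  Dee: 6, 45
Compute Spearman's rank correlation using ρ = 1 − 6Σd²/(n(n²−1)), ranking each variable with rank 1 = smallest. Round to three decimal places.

0.107

Ranks of variable 1: 7, 3, 5, 4, 1, 6, 2
Ranks of variable 2: 4, 3, 7, 6, 5, 2, 1
d = r₁ − r₂: 3, 0, -2, -2, -4, 4, 1
d²: 9, 0, 4, 4, 16, 16, 1; Σd² = 50
ρ = 1 − 6·50/(7·48) = 1 − 300/336 = 0.107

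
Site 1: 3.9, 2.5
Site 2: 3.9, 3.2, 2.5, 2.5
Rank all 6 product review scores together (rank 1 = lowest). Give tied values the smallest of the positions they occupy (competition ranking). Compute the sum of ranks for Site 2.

11

Sorted (ascending): 2.5, 2.5, 2.5, 3.2, 3.9, 3.9
The 3 values of 2.5 occupy positions 1–3 → each gets rank 1.
The 2 values of 3.9 occupy positions 5–6 → each gets rank 5.
Site 2 values → pooled ranks: 3.9→5, 3.2→4, 2.5→1, 2.5→1
Rank sum = 5 + 4 + 1 + 1 = 11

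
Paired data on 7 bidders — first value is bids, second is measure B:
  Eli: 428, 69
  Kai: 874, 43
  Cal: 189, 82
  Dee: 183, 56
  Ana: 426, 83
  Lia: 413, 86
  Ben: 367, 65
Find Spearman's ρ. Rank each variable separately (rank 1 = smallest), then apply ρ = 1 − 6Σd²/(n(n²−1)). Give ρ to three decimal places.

Ranks of variable 1: 6, 7, 2, 1, 5, 4, 3
Ranks of variable 2: 4, 1, 5, 2, 6, 7, 3
d = r₁ − r₂: 2, 6, -3, -1, -1, -3, 0
d²: 4, 36, 9, 1, 1, 9, 0; Σd² = 60
ρ = 1 − 6·60/(7·48) = 1 − 360/336 = -0.071

-0.071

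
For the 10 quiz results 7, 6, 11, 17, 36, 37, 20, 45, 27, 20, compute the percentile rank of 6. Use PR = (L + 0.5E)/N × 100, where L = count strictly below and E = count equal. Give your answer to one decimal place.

N = 10.
Strictly below 6: 0. Equal to 6: 1.
PR = (0 + 0.5·1)/10 × 100 = 5.0

5.0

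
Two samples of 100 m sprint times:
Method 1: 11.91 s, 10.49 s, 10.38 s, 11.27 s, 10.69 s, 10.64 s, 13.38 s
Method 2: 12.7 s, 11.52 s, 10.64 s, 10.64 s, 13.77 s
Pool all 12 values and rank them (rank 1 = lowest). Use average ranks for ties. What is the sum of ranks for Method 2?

Sorted (ascending): 10.38, 10.49, 10.64, 10.64, 10.64, 10.69, 11.27, 11.52, 11.91, 12.7, 13.38, 13.77
The 3 values of 10.64 occupy positions 3–5 → average rank 4.
Method 2 values → pooled ranks: 12.7→10, 11.52→8, 10.64→4, 10.64→4, 13.77→12
Rank sum = 10 + 8 + 4 + 4 + 12 = 38

38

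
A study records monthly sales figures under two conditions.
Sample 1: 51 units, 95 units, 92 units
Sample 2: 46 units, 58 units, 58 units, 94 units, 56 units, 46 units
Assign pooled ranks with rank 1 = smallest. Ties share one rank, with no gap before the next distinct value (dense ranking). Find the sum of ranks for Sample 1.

14

Sorted (ascending): 46, 46, 51, 56, 58, 58, 92, 94, 95
The 2 values of 46 share dense rank 1.
The 2 values of 58 share dense rank 4.
Remaining distinct values take the next consecutive integers.
Sample 1 values → pooled ranks: 51→2, 95→7, 92→5
Rank sum = 2 + 7 + 5 = 14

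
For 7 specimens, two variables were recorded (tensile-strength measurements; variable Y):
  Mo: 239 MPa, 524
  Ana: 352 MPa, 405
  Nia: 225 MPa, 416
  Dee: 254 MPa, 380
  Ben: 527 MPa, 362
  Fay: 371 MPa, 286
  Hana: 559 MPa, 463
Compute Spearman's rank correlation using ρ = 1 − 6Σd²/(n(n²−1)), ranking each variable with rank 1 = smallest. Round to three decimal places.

Ranks of variable 1: 2, 4, 1, 3, 6, 5, 7
Ranks of variable 2: 7, 4, 5, 3, 2, 1, 6
d = r₁ − r₂: -5, 0, -4, 0, 4, 4, 1
d²: 25, 0, 16, 0, 16, 16, 1; Σd² = 74
ρ = 1 − 6·74/(7·48) = 1 − 444/336 = -0.321

-0.321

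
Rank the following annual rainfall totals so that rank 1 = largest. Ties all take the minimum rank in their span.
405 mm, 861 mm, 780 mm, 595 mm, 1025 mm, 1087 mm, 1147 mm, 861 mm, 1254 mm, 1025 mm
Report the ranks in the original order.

Sorted (descending): 1254, 1147, 1087, 1025, 1025, 861, 861, 780, 595, 405
The 2 values of 1025 occupy positions 4–5 → each gets rank 4.
The 2 values of 861 occupy positions 6–7 → each gets rank 6.

10, 6, 8, 9, 4, 3, 2, 6, 1, 4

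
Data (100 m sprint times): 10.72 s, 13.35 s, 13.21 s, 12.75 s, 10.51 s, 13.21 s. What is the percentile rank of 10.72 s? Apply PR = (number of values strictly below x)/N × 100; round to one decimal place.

16.7

N = 6.
Strictly below 10.72: 1. Equal to 10.72: 1.
PR = 1/6 × 100 = 16.7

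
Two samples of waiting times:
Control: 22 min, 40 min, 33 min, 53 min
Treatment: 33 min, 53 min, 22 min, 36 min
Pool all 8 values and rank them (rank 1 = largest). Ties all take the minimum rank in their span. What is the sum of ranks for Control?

Sorted (descending): 53, 53, 40, 36, 33, 33, 22, 22
The 2 values of 53 occupy positions 1–2 → each gets rank 1.
The 2 values of 33 occupy positions 5–6 → each gets rank 5.
The 2 values of 22 occupy positions 7–8 → each gets rank 7.
Control values → pooled ranks: 22→7, 40→3, 33→5, 53→1
Rank sum = 7 + 3 + 5 + 1 = 16

16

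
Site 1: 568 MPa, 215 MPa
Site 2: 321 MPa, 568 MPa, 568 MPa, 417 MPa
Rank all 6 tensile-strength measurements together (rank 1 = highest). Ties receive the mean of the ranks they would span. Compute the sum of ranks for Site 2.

Sorted (descending): 568, 568, 568, 417, 321, 215
The 3 values of 568 occupy positions 1–3 → average rank 2.
Site 2 values → pooled ranks: 321→5, 568→2, 568→2, 417→4
Rank sum = 5 + 2 + 2 + 4 = 13

13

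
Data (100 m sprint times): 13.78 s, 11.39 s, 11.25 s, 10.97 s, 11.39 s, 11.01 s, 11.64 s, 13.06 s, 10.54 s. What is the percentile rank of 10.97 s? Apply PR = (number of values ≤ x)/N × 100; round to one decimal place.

22.2

N = 9.
Strictly below 10.97: 1. Equal to 10.97: 1.
PR = 2/9 × 100 = 22.2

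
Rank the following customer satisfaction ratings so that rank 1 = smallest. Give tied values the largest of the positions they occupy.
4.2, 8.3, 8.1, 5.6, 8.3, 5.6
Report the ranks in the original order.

1, 6, 4, 3, 6, 3

Sorted (ascending): 4.2, 5.6, 5.6, 8.1, 8.3, 8.3
The 2 values of 5.6 occupy positions 2–3 → each gets rank 3.
The 2 values of 8.3 occupy positions 5–6 → each gets rank 6.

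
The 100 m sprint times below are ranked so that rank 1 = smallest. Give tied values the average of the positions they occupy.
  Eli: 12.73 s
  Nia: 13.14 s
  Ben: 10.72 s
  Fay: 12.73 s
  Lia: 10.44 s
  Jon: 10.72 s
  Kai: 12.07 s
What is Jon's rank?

2.5

Sorted (ascending): 10.44, 10.72, 10.72, 12.07, 12.73, 12.73, 13.14
The 2 values of 10.72 occupy positions 2–3 → average rank (2+3)/2 = 2.5.
The 2 values of 12.73 occupy positions 5–6 → average rank (5+6)/2 = 5.5.
Jon has value 10.72 s → rank 2.5.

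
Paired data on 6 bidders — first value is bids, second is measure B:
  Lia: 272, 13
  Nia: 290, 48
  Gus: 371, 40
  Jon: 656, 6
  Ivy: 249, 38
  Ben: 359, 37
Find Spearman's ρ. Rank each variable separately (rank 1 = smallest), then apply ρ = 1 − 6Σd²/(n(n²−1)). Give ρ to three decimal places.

-0.257

Ranks of variable 1: 2, 3, 5, 6, 1, 4
Ranks of variable 2: 2, 6, 5, 1, 4, 3
d = r₁ − r₂: 0, -3, 0, 5, -3, 1
d²: 0, 9, 0, 25, 9, 1; Σd² = 44
ρ = 1 − 6·44/(6·35) = 1 − 264/210 = -0.257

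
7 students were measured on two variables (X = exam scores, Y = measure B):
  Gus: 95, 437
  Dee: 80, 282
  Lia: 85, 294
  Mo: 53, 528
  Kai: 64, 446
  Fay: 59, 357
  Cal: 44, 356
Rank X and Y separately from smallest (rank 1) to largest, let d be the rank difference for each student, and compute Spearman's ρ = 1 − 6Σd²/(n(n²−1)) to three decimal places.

Ranks of variable 1: 7, 5, 6, 2, 4, 3, 1
Ranks of variable 2: 5, 1, 2, 7, 6, 4, 3
d = r₁ − r₂: 2, 4, 4, -5, -2, -1, -2
d²: 4, 16, 16, 25, 4, 1, 4; Σd² = 70
ρ = 1 − 6·70/(7·48) = 1 − 420/336 = -0.250

-0.250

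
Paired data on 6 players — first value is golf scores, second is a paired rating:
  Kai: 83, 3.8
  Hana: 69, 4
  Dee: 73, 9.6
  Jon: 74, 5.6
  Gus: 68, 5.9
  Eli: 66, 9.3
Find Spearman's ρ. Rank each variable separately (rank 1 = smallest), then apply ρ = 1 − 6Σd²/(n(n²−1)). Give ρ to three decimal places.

-0.543

Ranks of variable 1: 6, 3, 4, 5, 2, 1
Ranks of variable 2: 1, 2, 6, 3, 4, 5
d = r₁ − r₂: 5, 1, -2, 2, -2, -4
d²: 25, 1, 4, 4, 4, 16; Σd² = 54
ρ = 1 − 6·54/(6·35) = 1 − 324/210 = -0.543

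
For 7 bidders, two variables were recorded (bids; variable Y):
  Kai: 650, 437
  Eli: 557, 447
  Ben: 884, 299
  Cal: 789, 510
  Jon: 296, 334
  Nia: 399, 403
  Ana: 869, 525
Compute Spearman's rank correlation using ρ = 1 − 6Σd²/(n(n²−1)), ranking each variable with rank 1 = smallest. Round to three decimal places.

Ranks of variable 1: 4, 3, 7, 5, 1, 2, 6
Ranks of variable 2: 4, 5, 1, 6, 2, 3, 7
d = r₁ − r₂: 0, -2, 6, -1, -1, -1, -1
d²: 0, 4, 36, 1, 1, 1, 1; Σd² = 44
ρ = 1 − 6·44/(7·48) = 1 − 264/336 = 0.214

0.214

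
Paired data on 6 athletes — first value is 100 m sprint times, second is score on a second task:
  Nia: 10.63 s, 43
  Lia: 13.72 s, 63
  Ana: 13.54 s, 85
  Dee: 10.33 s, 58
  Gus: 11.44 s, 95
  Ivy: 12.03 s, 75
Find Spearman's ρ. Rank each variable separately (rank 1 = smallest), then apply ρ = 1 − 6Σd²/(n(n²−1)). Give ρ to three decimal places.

0.429

Ranks of variable 1: 2, 6, 5, 1, 3, 4
Ranks of variable 2: 1, 3, 5, 2, 6, 4
d = r₁ − r₂: 1, 3, 0, -1, -3, 0
d²: 1, 9, 0, 1, 9, 0; Σd² = 20
ρ = 1 − 6·20/(6·35) = 1 − 120/210 = 0.429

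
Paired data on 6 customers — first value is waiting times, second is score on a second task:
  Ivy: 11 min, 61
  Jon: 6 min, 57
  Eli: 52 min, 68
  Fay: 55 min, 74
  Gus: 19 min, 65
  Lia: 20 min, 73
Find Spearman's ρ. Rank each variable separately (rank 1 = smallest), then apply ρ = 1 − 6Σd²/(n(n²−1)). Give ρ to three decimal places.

Ranks of variable 1: 2, 1, 5, 6, 3, 4
Ranks of variable 2: 2, 1, 4, 6, 3, 5
d = r₁ − r₂: 0, 0, 1, 0, 0, -1
d²: 0, 0, 1, 0, 0, 1; Σd² = 2
ρ = 1 − 6·2/(6·35) = 1 − 12/210 = 0.943

0.943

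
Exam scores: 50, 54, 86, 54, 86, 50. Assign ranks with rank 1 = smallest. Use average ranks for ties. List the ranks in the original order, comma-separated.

1.5, 3.5, 5.5, 3.5, 5.5, 1.5

Sorted (ascending): 50, 50, 54, 54, 86, 86
The 2 values of 50 occupy positions 1–2 → average rank (1+2)/2 = 1.5.
The 2 values of 54 occupy positions 3–4 → average rank (3+4)/2 = 3.5.
The 2 values of 86 occupy positions 5–6 → average rank (5+6)/2 = 5.5.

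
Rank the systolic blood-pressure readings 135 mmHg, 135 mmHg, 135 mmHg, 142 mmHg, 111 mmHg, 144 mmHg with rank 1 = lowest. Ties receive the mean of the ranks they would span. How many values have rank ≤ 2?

1

Sorted (ascending): 111, 135, 135, 135, 142, 144
The 3 values of 135 occupy positions 2–4 → average rank 3.
Ranks ≤ 2: {1} → 1 value.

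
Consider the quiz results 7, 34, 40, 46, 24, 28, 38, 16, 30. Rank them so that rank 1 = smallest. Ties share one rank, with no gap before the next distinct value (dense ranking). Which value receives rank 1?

Sorted (ascending): 7, 16, 24, 28, 30, 34, 38, 40, 46
No ties — each value takes its position as its rank.
Rank 1 → value 7.

7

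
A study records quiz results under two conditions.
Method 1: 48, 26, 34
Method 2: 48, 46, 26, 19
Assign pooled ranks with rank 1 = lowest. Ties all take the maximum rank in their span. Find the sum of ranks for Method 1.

Sorted (ascending): 19, 26, 26, 34, 46, 48, 48
The 2 values of 26 occupy positions 2–3 → each gets rank 3.
The 2 values of 48 occupy positions 6–7 → each gets rank 7.
Method 1 values → pooled ranks: 48→7, 26→3, 34→4
Rank sum = 7 + 3 + 4 = 14

14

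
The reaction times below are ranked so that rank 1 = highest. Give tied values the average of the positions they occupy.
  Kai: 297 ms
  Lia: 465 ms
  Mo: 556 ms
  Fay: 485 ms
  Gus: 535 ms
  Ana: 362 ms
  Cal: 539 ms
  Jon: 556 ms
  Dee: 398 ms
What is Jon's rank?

1.5

Sorted (descending): 556, 556, 539, 535, 485, 465, 398, 362, 297
The 2 values of 556 occupy positions 1–2 → average rank (1+2)/2 = 1.5.
Jon has value 556 ms → rank 1.5.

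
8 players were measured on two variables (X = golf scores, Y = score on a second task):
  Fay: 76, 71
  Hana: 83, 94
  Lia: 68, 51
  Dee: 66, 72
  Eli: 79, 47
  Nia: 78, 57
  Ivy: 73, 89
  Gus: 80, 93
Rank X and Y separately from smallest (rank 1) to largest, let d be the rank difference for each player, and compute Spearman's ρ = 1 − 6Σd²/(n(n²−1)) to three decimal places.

0.357

Ranks of variable 1: 4, 8, 2, 1, 6, 5, 3, 7
Ranks of variable 2: 4, 8, 2, 5, 1, 3, 6, 7
d = r₁ − r₂: 0, 0, 0, -4, 5, 2, -3, 0
d²: 0, 0, 0, 16, 25, 4, 9, 0; Σd² = 54
ρ = 1 − 6·54/(8·63) = 1 − 324/504 = 0.357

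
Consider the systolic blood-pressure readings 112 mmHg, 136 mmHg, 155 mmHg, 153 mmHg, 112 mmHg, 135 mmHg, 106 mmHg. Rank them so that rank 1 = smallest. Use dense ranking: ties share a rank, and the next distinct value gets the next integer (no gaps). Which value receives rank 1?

106

Sorted (ascending): 106, 112, 112, 135, 136, 153, 155
The 2 values of 112 share dense rank 2.
Remaining distinct values take the next consecutive integers.
Rank 1 → value 106.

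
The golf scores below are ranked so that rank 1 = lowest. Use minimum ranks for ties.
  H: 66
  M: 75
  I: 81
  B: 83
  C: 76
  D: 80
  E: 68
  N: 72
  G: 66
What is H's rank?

Sorted (ascending): 66, 66, 68, 72, 75, 76, 80, 81, 83
The 2 values of 66 occupy positions 1–2 → each gets rank 1.
H has value 66 → rank 1.

1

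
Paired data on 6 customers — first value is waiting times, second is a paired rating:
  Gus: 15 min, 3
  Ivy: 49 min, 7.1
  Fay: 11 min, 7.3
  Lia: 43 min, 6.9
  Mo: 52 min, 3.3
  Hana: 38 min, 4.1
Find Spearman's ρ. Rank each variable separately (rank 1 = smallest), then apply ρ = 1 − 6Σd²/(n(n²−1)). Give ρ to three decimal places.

Ranks of variable 1: 2, 5, 1, 4, 6, 3
Ranks of variable 2: 1, 5, 6, 4, 2, 3
d = r₁ − r₂: 1, 0, -5, 0, 4, 0
d²: 1, 0, 25, 0, 16, 0; Σd² = 42
ρ = 1 − 6·42/(6·35) = 1 − 252/210 = -0.200

-0.200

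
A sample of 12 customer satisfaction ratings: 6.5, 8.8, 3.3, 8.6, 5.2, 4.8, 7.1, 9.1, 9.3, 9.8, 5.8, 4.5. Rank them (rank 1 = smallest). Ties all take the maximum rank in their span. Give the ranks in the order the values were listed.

Sorted (ascending): 3.3, 4.5, 4.8, 5.2, 5.8, 6.5, 7.1, 8.6, 8.8, 9.1, 9.3, 9.8
No ties — each value takes its position as its rank.

6, 9, 1, 8, 4, 3, 7, 10, 11, 12, 5, 2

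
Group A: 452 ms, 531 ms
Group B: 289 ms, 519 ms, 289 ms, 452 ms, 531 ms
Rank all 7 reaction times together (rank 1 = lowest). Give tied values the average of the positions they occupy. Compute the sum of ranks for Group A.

Sorted (ascending): 289, 289, 452, 452, 519, 531, 531
The 2 values of 289 occupy positions 1–2 → average rank (1+2)/2 = 1.5.
The 2 values of 452 occupy positions 3–4 → average rank (3+4)/2 = 3.5.
The 2 values of 531 occupy positions 6–7 → average rank (6+7)/2 = 6.5.
Group A values → pooled ranks: 452→3.5, 531→6.5
Rank sum = 3.5 + 6.5 = 10

10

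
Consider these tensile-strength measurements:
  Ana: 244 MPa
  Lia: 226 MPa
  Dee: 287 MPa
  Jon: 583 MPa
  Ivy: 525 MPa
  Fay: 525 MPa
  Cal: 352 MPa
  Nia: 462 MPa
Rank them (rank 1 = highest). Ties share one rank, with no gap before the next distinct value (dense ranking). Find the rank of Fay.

Sorted (descending): 583, 525, 525, 462, 352, 287, 244, 226
The 2 values of 525 share dense rank 2.
Remaining distinct values take the next consecutive integers.
Fay has value 525 MPa → rank 2.

2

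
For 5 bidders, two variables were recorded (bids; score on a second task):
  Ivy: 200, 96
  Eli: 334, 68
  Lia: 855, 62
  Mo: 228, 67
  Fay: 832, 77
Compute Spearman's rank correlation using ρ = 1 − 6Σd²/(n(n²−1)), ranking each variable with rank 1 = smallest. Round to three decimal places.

Ranks of variable 1: 1, 3, 5, 2, 4
Ranks of variable 2: 5, 3, 1, 2, 4
d = r₁ − r₂: -4, 0, 4, 0, 0
d²: 16, 0, 16, 0, 0; Σd² = 32
ρ = 1 − 6·32/(5·24) = 1 − 192/120 = -0.600

-0.600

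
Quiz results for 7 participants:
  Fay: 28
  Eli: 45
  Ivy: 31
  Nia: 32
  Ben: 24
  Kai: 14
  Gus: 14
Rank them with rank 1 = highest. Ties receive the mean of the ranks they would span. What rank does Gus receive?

6.5

Sorted (descending): 45, 32, 31, 28, 24, 14, 14
The 2 values of 14 occupy positions 6–7 → average rank (6+7)/2 = 6.5.
Gus has value 14 → rank 6.5.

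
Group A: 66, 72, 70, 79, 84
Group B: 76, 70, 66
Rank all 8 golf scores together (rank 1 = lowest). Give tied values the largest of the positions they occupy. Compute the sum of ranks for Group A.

Sorted (ascending): 66, 66, 70, 70, 72, 76, 79, 84
The 2 values of 66 occupy positions 1–2 → each gets rank 2.
The 2 values of 70 occupy positions 3–4 → each gets rank 4.
Group A values → pooled ranks: 66→2, 72→5, 70→4, 79→7, 84→8
Rank sum = 2 + 5 + 4 + 7 + 8 = 26

26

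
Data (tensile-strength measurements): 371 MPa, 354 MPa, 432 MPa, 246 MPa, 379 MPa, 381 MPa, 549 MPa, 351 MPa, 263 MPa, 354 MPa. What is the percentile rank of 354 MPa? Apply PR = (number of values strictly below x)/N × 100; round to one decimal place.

N = 10.
Strictly below 354: 3. Equal to 354: 2.
PR = 3/10 × 100 = 30.0

30.0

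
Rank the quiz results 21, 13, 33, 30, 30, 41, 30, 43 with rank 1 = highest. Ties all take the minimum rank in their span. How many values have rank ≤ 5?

Sorted (descending): 43, 41, 33, 30, 30, 30, 21, 13
The 3 values of 30 occupy positions 4–6 → each gets rank 4.
Ranks ≤ 5: {1, 2, 3, 4, 4, 4} → 6 values.

6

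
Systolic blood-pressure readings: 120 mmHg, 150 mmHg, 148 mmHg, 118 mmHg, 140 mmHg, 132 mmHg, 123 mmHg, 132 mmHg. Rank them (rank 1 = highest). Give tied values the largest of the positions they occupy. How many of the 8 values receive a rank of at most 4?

Sorted (descending): 150, 148, 140, 132, 132, 123, 120, 118
The 2 values of 132 occupy positions 4–5 → each gets rank 5.
Ranks ≤ 4: {1, 2, 3} → 3 values.

3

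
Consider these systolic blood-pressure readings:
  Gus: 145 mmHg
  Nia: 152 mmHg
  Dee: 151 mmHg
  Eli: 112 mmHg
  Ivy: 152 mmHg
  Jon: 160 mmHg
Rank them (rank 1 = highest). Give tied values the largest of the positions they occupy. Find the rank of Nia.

Sorted (descending): 160, 152, 152, 151, 145, 112
The 2 values of 152 occupy positions 2–3 → each gets rank 3.
Nia has value 152 mmHg → rank 3.

3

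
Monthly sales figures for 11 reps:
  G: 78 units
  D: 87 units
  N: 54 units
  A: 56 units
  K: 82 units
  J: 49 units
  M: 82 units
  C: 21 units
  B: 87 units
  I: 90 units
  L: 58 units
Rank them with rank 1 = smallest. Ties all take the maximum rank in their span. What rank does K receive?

Sorted (ascending): 21, 49, 54, 56, 58, 78, 82, 82, 87, 87, 90
The 2 values of 82 occupy positions 7–8 → each gets rank 8.
The 2 values of 87 occupy positions 9–10 → each gets rank 10.
K has value 82 units → rank 8.

8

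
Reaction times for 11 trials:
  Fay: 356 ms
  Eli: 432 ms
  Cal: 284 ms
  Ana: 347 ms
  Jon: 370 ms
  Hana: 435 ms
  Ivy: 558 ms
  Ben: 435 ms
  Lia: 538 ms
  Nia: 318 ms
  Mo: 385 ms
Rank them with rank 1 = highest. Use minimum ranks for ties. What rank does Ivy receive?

1

Sorted (descending): 558, 538, 435, 435, 432, 385, 370, 356, 347, 318, 284
The 2 values of 435 occupy positions 3–4 → each gets rank 3.
Ivy has value 558 ms → rank 1.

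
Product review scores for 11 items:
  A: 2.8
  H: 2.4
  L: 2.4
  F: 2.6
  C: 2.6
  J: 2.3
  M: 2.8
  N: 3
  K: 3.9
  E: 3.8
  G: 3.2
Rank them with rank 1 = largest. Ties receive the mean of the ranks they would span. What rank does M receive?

5.5

Sorted (descending): 3.9, 3.8, 3.2, 3, 2.8, 2.8, 2.6, 2.6, 2.4, 2.4, 2.3
The 2 values of 2.8 occupy positions 5–6 → average rank (5+6)/2 = 5.5.
The 2 values of 2.6 occupy positions 7–8 → average rank (7+8)/2 = 7.5.
The 2 values of 2.4 occupy positions 9–10 → average rank (9+10)/2 = 9.5.
M has value 2.8 → rank 5.5.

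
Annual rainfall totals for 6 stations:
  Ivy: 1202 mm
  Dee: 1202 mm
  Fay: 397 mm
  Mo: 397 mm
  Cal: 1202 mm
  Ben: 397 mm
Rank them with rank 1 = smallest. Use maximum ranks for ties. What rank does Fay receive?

Sorted (ascending): 397, 397, 397, 1202, 1202, 1202
The 3 values of 397 occupy positions 1–3 → each gets rank 3.
The 3 values of 1202 occupy positions 4–6 → each gets rank 6.
Fay has value 397 mm → rank 3.

3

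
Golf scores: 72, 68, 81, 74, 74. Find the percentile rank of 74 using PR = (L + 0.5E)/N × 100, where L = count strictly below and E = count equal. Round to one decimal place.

N = 5.
Strictly below 74: 2. Equal to 74: 2.
PR = (2 + 0.5·2)/5 × 100 = 60.0

60.0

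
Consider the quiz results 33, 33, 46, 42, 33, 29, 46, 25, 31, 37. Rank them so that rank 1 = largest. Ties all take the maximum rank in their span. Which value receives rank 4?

Sorted (descending): 46, 46, 42, 37, 33, 33, 33, 31, 29, 25
The 2 values of 46 occupy positions 1–2 → each gets rank 2.
The 3 values of 33 occupy positions 5–7 → each gets rank 7.
Rank 4 → value 37.

37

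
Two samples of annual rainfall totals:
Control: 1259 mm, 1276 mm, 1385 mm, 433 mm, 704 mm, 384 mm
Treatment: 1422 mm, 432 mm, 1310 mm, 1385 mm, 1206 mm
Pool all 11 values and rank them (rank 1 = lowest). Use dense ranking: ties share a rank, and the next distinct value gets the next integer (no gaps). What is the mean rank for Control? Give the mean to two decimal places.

Sorted (ascending): 384, 432, 433, 704, 1206, 1259, 1276, 1310, 1385, 1385, 1422
The 2 values of 1385 share dense rank 9.
Remaining distinct values take the next consecutive integers.
Control values → pooled ranks: 1259→6, 1276→7, 1385→9, 433→3, 704→4, 384→1
Mean rank = (6 + 7 + 9 + 3 + 4 + 1) / 6 = 5.00

5.00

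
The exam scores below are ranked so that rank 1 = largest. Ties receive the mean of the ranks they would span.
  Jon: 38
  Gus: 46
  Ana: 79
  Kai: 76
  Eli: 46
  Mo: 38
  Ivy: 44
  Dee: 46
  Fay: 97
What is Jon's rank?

Sorted (descending): 97, 79, 76, 46, 46, 46, 44, 38, 38
The 3 values of 46 occupy positions 4–6 → average rank 5.
The 2 values of 38 occupy positions 8–9 → average rank (8+9)/2 = 8.5.
Jon has value 38 → rank 8.5.

8.5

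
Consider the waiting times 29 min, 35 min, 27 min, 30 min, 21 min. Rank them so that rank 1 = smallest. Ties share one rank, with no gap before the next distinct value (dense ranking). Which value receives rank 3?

29

Sorted (ascending): 21, 27, 29, 30, 35
No ties — each value takes its position as its rank.
Rank 3 → value 29.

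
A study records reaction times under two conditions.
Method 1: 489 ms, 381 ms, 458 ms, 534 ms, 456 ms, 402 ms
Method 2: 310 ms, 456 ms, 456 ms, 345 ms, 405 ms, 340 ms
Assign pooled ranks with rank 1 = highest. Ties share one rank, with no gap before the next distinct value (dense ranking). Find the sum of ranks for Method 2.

Sorted (descending): 534, 489, 458, 456, 456, 456, 405, 402, 381, 345, 340, 310
The 3 values of 456 share dense rank 4.
Remaining distinct values take the next consecutive integers.
Method 2 values → pooled ranks: 310→10, 456→4, 456→4, 345→8, 405→5, 340→9
Rank sum = 10 + 4 + 4 + 8 + 5 + 9 = 40

40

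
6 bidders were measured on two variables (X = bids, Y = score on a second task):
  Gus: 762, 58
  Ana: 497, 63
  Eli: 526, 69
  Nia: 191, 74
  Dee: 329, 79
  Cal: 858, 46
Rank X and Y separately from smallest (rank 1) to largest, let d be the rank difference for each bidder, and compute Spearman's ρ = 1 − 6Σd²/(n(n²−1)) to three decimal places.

-0.886

Ranks of variable 1: 5, 3, 4, 1, 2, 6
Ranks of variable 2: 2, 3, 4, 5, 6, 1
d = r₁ − r₂: 3, 0, 0, -4, -4, 5
d²: 9, 0, 0, 16, 16, 25; Σd² = 66
ρ = 1 − 6·66/(6·35) = 1 − 396/210 = -0.886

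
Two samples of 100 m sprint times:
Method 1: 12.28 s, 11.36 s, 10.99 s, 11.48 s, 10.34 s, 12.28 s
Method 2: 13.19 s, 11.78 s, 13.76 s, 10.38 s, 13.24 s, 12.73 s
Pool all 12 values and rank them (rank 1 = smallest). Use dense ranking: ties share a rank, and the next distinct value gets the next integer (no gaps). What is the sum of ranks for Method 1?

Sorted (ascending): 10.34, 10.38, 10.99, 11.36, 11.48, 11.78, 12.28, 12.28, 12.73, 13.19, 13.24, 13.76
The 2 values of 12.28 share dense rank 7.
Remaining distinct values take the next consecutive integers.
Method 1 values → pooled ranks: 12.28→7, 11.36→4, 10.99→3, 11.48→5, 10.34→1, 12.28→7
Rank sum = 7 + 4 + 3 + 5 + 1 + 7 = 27

27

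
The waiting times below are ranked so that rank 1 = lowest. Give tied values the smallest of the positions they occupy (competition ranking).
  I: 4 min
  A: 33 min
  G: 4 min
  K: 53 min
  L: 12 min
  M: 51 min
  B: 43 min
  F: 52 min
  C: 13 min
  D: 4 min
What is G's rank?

Sorted (ascending): 4, 4, 4, 12, 13, 33, 43, 51, 52, 53
The 3 values of 4 occupy positions 1–3 → each gets rank 1.
G has value 4 min → rank 1.

1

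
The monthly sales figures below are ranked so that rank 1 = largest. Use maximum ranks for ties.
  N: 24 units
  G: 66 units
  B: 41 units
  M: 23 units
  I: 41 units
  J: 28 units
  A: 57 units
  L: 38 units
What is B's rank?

4

Sorted (descending): 66, 57, 41, 41, 38, 28, 24, 23
The 2 values of 41 occupy positions 3–4 → each gets rank 4.
B has value 41 units → rank 4.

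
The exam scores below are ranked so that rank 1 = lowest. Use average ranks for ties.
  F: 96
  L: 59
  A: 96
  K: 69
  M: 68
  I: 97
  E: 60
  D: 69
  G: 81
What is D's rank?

Sorted (ascending): 59, 60, 68, 69, 69, 81, 96, 96, 97
The 2 values of 69 occupy positions 4–5 → average rank (4+5)/2 = 4.5.
The 2 values of 96 occupy positions 7–8 → average rank (7+8)/2 = 7.5.
D has value 69 → rank 4.5.

4.5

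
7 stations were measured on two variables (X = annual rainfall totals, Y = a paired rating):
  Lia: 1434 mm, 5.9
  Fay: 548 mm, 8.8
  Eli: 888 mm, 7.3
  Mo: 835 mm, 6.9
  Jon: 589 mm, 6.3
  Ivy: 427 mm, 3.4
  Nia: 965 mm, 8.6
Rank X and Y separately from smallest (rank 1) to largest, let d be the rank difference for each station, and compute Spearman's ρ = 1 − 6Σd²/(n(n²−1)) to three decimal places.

Ranks of variable 1: 7, 2, 5, 4, 3, 1, 6
Ranks of variable 2: 2, 7, 5, 4, 3, 1, 6
d = r₁ − r₂: 5, -5, 0, 0, 0, 0, 0
d²: 25, 25, 0, 0, 0, 0, 0; Σd² = 50
ρ = 1 − 6·50/(7·48) = 1 − 300/336 = 0.107

0.107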